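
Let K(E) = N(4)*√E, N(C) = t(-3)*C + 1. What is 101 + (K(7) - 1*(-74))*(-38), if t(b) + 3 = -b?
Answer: -2711 - 38*√7 ≈ -2811.5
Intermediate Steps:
t(b) = -3 - b
N(C) = 1 (N(C) = (-3 - 1*(-3))*C + 1 = (-3 + 3)*C + 1 = 0*C + 1 = 0 + 1 = 1)
K(E) = √E (K(E) = 1*√E = √E)
101 + (K(7) - 1*(-74))*(-38) = 101 + (√7 - 1*(-74))*(-38) = 101 + (√7 + 74)*(-38) = 101 + (74 + √7)*(-38) = 101 + (-2812 - 38*√7) = -2711 - 38*√7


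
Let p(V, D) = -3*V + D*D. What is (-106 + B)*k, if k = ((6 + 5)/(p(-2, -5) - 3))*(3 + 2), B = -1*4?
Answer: -3025/14 ≈ -216.07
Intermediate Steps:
B = -4
p(V, D) = D² - 3*V (p(V, D) = -3*V + D² = D² - 3*V)
k = 55/28 (k = ((6 + 5)/(((-5)² - 3*(-2)) - 3))*(3 + 2) = (11/((25 + 6) - 3))*5 = (11/(31 - 3))*5 = (11/28)*5 = 55/28 ≈ 1.9643)
(-106 + B)*k = (-106 - 4)*(55/28) = -110*55/28 = -3025/14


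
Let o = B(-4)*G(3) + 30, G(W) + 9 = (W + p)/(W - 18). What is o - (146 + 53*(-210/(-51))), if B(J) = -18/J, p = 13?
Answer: -64521/170 ≈ -379.54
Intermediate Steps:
G(W) = -9 + (13 + W)/(-18 + W) (G(W) = -9 + (W + 13)/(W - 18) = -9 + (13 + W)/(-18 + W))
o = -153/10 (o = (-18/(-4))*((175 - 8*3)/(-18 + 3)) + 30 = (-18*(-¼))*((175 - 24)/(-15)) + 30 = 9*(-1/15*151)/2 + 30 = (9/2)*(-151/15) + 30 = -453/10 + 30 = -153/10 ≈ -15.300)
o - (146 + 53*(-210/(-51))) = -153/10 - (146 + 53*(-210/(-51))) = -153/10 - (146 + 53*(-210*(-1/51))) = -153/10 - (146 + 53*(70/17)) = -153/10 - (146 + 3710/17) = -153/10 - 1*6192/17 = -153/10 - 6192/17 = -64521/170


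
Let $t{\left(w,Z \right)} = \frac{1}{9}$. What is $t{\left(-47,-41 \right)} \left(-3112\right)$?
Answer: $- \frac{3112}{9} \approx -345.78$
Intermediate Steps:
$t{\left(w,Z \right)} = \frac{1}{9}$
$t{\left(-47,-41 \right)} \left(-3112\right) = \frac{1}{9} \left(-3112\right) = - \frac{3112}{9}$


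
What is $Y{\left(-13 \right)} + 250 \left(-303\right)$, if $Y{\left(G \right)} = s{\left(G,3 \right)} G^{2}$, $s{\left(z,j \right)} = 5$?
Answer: $-74905$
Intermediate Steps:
$Y{\left(G \right)} = 5 G^{2}$
$Y{\left(-13 \right)} + 250 \left(-303\right) = 5 \left(-13\right)^{2} + 250 \left(-303\right) = 5 \cdot 169 - 75750 = 845 - 75750 = -74905$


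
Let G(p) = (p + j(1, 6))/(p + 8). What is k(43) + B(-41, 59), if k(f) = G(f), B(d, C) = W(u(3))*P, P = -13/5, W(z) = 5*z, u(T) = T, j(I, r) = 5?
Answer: -647/17 ≈ -38.059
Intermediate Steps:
P = -13/5 (P = -13*⅕ = -13/5 ≈ -2.6000)
G(p) = (5 + p)/(8 + p) (G(p) = (p + 5)/(p + 8) = (5 + p)/(8 + p))
B(d, C) = -39 (B(d, C) = (5*3)*(-13/5) = 15*(-13/5) = -39)
k(f) = (5 + f)/(8 + f)
k(43) + B(-41, 59) = (5 + 43)/(8 + 43) - 39 = 48/51 - 39 = (1/51)*48 - 39 = 16/17 - 39 = -647/17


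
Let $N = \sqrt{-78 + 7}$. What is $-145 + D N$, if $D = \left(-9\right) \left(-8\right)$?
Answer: $-145 + 72 i \sqrt{71} \approx -145.0 + 606.68 i$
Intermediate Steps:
$D = 72$
$N = i \sqrt{71}$ ($N = \sqrt{-71} = i \sqrt{71} \approx 8.4261 i$)
$-145 + D N = -145 + 72 i \sqrt{71}$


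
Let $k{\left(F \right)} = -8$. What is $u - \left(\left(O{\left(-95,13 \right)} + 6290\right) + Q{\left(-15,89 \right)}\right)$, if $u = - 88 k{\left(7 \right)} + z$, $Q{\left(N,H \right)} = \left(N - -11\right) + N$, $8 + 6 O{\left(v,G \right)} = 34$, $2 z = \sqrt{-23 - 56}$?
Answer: $- \frac{16714}{3} + \frac{i \sqrt{79}}{2} \approx -5571.3 + 4.4441 i$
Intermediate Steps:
$z = \frac{i \sqrt{79}}{2}$ ($z = \frac{\sqrt{-23 - 56}}{2} = \frac{\sqrt{-79}}{2} = \frac{i \sqrt{79}}{2} \approx 4.4441 i$)
$O{\left(v,G \right)} = \frac{13}{3}$ ($O{\left(v,G \right)} = - \frac{4}{3} + \frac{1}{6} \cdot 34 = - \frac{4}{3} + \frac{17}{3} = \frac{13}{3}$)
$Q{\left(N,H \right)} = 11 + 2 N$ ($Q{\left(N,H \right)} = \left(N + 11\right) + N = \left(11 + N\right) + N = 11 + 2 N$)
$u = 704 + \frac{i \sqrt{79}}{2}$ ($u = \left(-88\right) \left(-8\right) + \frac{i \sqrt{79}}{2} = 704 + \frac{i \sqrt{79}}{2} \approx 704.0 + 4.4441 i$)
$u - \left(\left(O{\left(-95,13 \right)} + 6290\right) + Q{\left(-15,89 \right)}\right) = \left(704 + \frac{i \sqrt{79}}{2}\right) - \left(\left(\frac{13}{3} + 6290\right) + \left(11 + 2 \left(-15\right)\right)\right) = \left(704 + \frac{i \sqrt{79}}{2}\right) - \left(\frac{18883}{3} + \left(11 - 30\right)\right) = \left(704 + \frac{i \sqrt{79}}{2}\right) - \left(\frac{18883}{3} - 19\right) = \left(704 + \frac{i \sqrt{79}}{2}\right) - \frac{18826}{3} = - \frac{16714}{3} + \frac{i \sqrt{79}}{2}$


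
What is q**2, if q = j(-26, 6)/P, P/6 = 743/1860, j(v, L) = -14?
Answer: 18835600/552049 ≈ 34.119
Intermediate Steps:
P = 743/310 (P = 6*(743/1860) = 743/310 ≈ 2.3968)
q = -4340/743 (q = -14/743/310 = -14*310/743 = -4340/743 ≈ -5.8412)
q**2 = (-4340/743)**2 = 18835600/552049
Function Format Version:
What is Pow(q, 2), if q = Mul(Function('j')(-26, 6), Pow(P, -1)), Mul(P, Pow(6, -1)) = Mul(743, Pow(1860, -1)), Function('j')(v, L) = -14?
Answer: Rational(18835600, 552049) ≈ 34.119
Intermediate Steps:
P = Rational(743, 310) (P = Mul(6, Mul(743, Pow(1860, -1))) = Mul(6, Mul(743, Rational(1, 1860))) = Mul(6, Rational(743, 1860)) = Rational(743, 310) ≈ 2.3968)
q = Rational(-4340, 743) (q = Mul(-14, Pow(Rational(743, 310), -1)) = Mul(-14, Rational(310, 743)) = Rational(-4340, 743) ≈ -5.8412)
Pow(q, 2) = Pow(Rational(-4340, 743), 2) = Rational(18835600, 552049)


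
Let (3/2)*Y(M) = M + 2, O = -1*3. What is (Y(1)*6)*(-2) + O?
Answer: -27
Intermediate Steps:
O = -3
Y(M) = 4/3 + 2*M/3 (Y(M) = 2*(M + 2)/3 = 2*(2 + M)/3 = 4/3 + 2*M/3)
(Y(1)*6)*(-2) + O = ((4/3 + (⅔)*1)*6)*(-2) - 3 = ((4/3 + ⅔)*6)*(-2) - 3 = (2*6)*(-2) - 3 = 12*(-2) - 3 = -24 - 3 = -27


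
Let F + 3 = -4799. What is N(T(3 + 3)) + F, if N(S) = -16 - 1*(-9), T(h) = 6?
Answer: -4809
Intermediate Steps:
F = -4802 (F = -3 - 4799 = -4802)
N(S) = -7 (N(S) = -16 + 9 = -7)
N(T(3 + 3)) + F = -7 - 4802 = -4809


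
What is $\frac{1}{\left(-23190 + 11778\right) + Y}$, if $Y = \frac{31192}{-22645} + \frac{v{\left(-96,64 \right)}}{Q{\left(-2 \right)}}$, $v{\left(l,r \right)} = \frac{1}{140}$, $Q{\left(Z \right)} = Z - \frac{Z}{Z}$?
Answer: $- \frac{271740}{3101471831} \approx -8.7616 \cdot 10^{-5}$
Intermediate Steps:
$Q{\left(Z \right)} = -1 + Z$ ($Q{\left(Z \right)} = Z - 1 = -1 + Z$)
$v{\left(l,r \right)} = \frac{1}{140}$
$Y = - \frac{374951}{271740}$ ($Y = \frac{31192}{-22645} + \frac{1}{140 \left(-1 - 2\right)} = 31192 \left(- \frac{1}{22645}\right) + \frac{1}{140 \left(-3\right)} = - \frac{4456}{3235} + \frac{1}{140} \left(- \frac{1}{3}\right) = - \frac{4456}{3235} - \frac{1}{420} = - \frac{374951}{271740} \approx -1.3798$)
$\frac{1}{\left(-23190 + 11778\right) + Y} = \frac{1}{\left(-23190 + 11778\right) - \frac{374951}{271740}} = \frac{1}{-11412 - \frac{374951}{271740}} = \frac{1}{- \frac{3101471831}{271740}} = - \frac{271740}{3101471831}$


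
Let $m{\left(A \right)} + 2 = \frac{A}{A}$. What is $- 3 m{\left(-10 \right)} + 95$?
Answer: $98$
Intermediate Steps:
$m{\left(A \right)} = -1$ ($m{\left(A \right)} = -2 + \frac{A}{A} = -2 + 1 = -1$)
$- 3 m{\left(-10 \right)} + 95 = \left(-3\right) \left(-1\right) + 95 = 3 + 95 = 98$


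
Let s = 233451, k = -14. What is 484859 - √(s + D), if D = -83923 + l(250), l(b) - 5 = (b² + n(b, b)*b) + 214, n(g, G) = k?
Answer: 484859 - √208747 ≈ 4.8440e+5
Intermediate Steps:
n(g, G) = -14
l(b) = 219 + b² - 14*b (l(b) = 5 + ((b² - 14*b) + 214) = 5 + (214 + b² - 14*b) = 219 + b² - 14*b)
D = -24704 (D = -83923 + (219 + 250² - 14*250) = -83923 + (219 + 62500 - 3500) = -83923 + 59219 = -24704)
484859 - √(s + D) = 484859 - √(233451 - 24704) = 484859 - √208747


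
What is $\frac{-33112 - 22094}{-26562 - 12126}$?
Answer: $\frac{9201}{6448} \approx 1.427$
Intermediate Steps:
$\frac{-33112 - 22094}{-26562 - 12126} = - \frac{55206}{-38688} = \left(-55206\right) \left(- \frac{1}{38688}\right) = \frac{9201}{6448}$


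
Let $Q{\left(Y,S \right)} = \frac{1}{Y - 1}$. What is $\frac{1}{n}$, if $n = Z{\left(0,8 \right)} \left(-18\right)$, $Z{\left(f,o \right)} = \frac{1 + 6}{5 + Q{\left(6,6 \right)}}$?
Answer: $- \frac{13}{315} \approx -0.04127$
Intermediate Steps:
$Q{\left(Y,S \right)} = \frac{1}{-1 + Y}$
$Z{\left(f,o \right)} = \frac{35}{26}$ ($Z{\left(f,o \right)} = \frac{1 + 6}{5 + \frac{1}{-1 + 6}} = \frac{7}{5 + \frac{1}{5}} = \frac{7}{\frac{26}{5}} = 7 \cdot \frac{5}{26} = \frac{35}{26}$)
$n = - \frac{315}{13}$ ($n = \frac{35}{26} \left(-18\right) = - \frac{315}{13} \approx -24.231$)
$\frac{1}{n} = \frac{1}{- \frac{315}{13}} = - \frac{13}{315}$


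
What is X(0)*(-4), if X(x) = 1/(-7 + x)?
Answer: 4/7 ≈ 0.57143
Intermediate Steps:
X(0)*(-4) = -4/(-7 + 0) = -4/(-7) = -⅐*(-4) = 4/7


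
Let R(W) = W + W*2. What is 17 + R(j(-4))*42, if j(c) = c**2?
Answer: 2033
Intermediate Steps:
R(W) = 3*W (R(W) = W + 2*W = 3*W)
17 + R(j(-4))*42 = 17 + (3*(-4)**2)*42 = 17 + (3*16)*42 = 17 + 48*42 = 17 + 2016 = 2033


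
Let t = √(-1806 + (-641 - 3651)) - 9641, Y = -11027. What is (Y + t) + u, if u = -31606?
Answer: -52274 + I*√6098 ≈ -52274.0 + 78.09*I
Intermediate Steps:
t = -9641 + I*√6098 (t = √(-1806 - 4292) - 9641 = √(-6098) - 9641 = I*√6098 - 9641 = -9641 + I*√6098 ≈ -9641.0 + 78.09*I)
(Y + t) + u = (-11027 + (-9641 + I*√6098)) - 31606 = (-20668 + I*√6098) - 31606 = -52274 + I*√6098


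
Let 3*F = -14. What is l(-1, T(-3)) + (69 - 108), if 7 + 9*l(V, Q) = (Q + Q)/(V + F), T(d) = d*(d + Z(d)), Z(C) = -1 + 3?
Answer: -6104/153 ≈ -39.895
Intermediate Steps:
Z(C) = 2
F = -14/3 (F = (⅓)*(-14) = -14/3 ≈ -4.6667)
T(d) = d*(2 + d) (T(d) = d*(d + 2) = d*(2 + d))
l(V, Q) = -7/9 + 2*Q/(9*(-14/3 + V)) (l(V, Q) = -7/9 + ((Q + Q)/(V - 14/3))/9 = -7/9 + ((2*Q)/(-14/3 + V))/9 = -7/9 + (2*Q/(-14/3 + V))/9 = -7/9 + 2*Q/(9*(-14/3 + V)))
l(-1, T(-3)) + (69 - 108) = (98 - 21*(-1) + 6*(-3*(2 - 3)))/(9*(-14 + 3*(-1))) + (69 - 108) = (98 + 21 + 6*(-3*(-1)))/(9*(-14 - 3)) - 39 = (⅑)*(98 + 21 + 6*3)/(-17) - 39 = (⅑)*(-1/17)*(98 + 21 + 18) - 39 = (⅑)*(-1/17)*137 - 39 = -137/153 - 39 = -6104/153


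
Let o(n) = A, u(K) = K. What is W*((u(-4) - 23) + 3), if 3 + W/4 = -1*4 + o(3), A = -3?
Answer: 960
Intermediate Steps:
o(n) = -3
W = -40 (W = -12 + 4*(-1*4 - 3) = -12 + 4*(-4 - 3) = -12 + 4*(-7) = -12 - 28 = -40)
W*((u(-4) - 23) + 3) = -40*((-4 - 23) + 3) = -40*(-27 + 3) = -40*(-24) = 960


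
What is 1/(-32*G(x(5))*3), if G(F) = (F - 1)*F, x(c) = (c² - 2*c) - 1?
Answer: -1/17472 ≈ -5.7234e-5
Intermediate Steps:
x(c) = -1 + c² - 2*c
G(F) = F*(-1 + F) (G(F) = (-1 + F)*F = F*(-1 + F))
1/(-32*G(x(5))*3) = 1/(-32*(-1 + 5² - 2*5)*(-1 + (-1 + 5² - 2*5))*3) = 1/(-32*(-1 + 25 - 10)*(-1 + (-1 + 25 - 10))*3) = 1/(-448*(-1 + 14)*3) = 1/(-448*13*3) = 1/(-32*182*3) = 1/(-5824*3) = 1/(-17472) = -1/17472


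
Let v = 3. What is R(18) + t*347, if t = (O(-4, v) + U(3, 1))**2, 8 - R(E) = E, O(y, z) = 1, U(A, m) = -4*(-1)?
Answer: 8665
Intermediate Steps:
U(A, m) = 4
R(E) = 8 - E
t = 25 (t = (1 + 4)**2 = 5**2 = 25)
R(18) + t*347 = (8 - 1*18) + 25*347 = (8 - 18) + 8675 = -10 + 8675 = 8665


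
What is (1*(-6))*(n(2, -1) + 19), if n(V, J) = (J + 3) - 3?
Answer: -108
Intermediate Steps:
n(V, J) = J (n(V, J) = (3 + J) - 3 = J)
(1*(-6))*(n(2, -1) + 19) = (1*(-6))*(-1 + 19) = -6*18 = -108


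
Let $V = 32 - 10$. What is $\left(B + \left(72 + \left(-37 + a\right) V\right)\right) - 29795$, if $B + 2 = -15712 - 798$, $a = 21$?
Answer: $-46587$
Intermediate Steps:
$V = 22$ ($V = 32 - 10 = 22$)
$B = -16512$ ($B = -2 - 16510 = -16512$)
$\left(B + \left(72 + \left(-37 + a\right) V\right)\right) - 29795 = \left(-16512 + \left(72 + \left(-37 + 21\right) 22\right)\right) - 29795 = \left(-16512 + \left(72 - 352\right)\right) - 29795 = \left(-16512 - 280\right) - 29795 = -16792 - 29795 = -46587$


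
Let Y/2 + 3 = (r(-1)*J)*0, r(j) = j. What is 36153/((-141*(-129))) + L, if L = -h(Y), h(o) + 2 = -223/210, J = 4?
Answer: 2143073/424410 ≈ 5.0495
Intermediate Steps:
Y = -6 (Y = -6 + 2*(-1*4*0) = -6 + 2*(-4*0) = -6 + 2*0 = -6 + 0 = -6)
h(o) = -643/210 (h(o) = -2 - 223/210 = -643/210)
L = 643/210 (L = -1*(-643/210) = 643/210 ≈ 3.0619)
36153/((-141*(-129))) + L = 36153/((-141*(-129))) + 643/210 = 36153/18189 + 643/210 = 36153*(1/18189) + 643/210 = 4017/2021 + 643/210 = 2143073/424410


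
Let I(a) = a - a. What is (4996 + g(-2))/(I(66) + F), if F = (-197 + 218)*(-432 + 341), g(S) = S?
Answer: -4994/1911 ≈ -2.6133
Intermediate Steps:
I(a) = 0
F = -1911 (F = 21*(-91) = -1911)
(4996 + g(-2))/(I(66) + F) = (4996 - 2)/(0 - 1911) = 4994/(-1911) = 4994*(-1/1911) = -4994/1911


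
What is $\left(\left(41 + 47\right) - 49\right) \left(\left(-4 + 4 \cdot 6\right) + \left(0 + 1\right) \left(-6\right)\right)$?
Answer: $546$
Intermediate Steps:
$\left(\left(41 + 47\right) - 49\right) \left(\left(-4 + 4 \cdot 6\right) + \left(0 + 1\right) \left(-6\right)\right) = \left(88 - 49\right) \left(\left(-4 + 24\right) + 1 \left(-6\right)\right) = 39 \left(20 - 6\right) = 39 \cdot 14 = 546$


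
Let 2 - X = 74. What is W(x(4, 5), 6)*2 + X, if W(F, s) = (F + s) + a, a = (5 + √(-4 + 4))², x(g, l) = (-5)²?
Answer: 40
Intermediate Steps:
x(g, l) = 25
a = 25 (a = (5 + √0)² = (5 + 0)² = 5² = 25)
W(F, s) = 25 + F + s (W(F, s) = (F + s) + 25 = 25 + F + s)
X = -72 (X = 2 - 1*74 = 2 - 74 = -72)
W(x(4, 5), 6)*2 + X = (25 + 25 + 6)*2 - 72 = 56*2 - 72 = 112 - 72 = 40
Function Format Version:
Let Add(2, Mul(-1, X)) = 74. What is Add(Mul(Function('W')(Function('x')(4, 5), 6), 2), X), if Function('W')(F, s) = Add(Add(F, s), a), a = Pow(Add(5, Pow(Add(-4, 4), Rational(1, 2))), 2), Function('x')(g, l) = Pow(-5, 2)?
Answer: 40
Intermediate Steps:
Function('x')(g, l) = 25
a = 25 (a = Pow(Add(5, Pow(0, Rational(1, 2))), 2) = Pow(Add(5, 0), 2) = Pow(5, 2) = 25)
Function('W')(F, s) = Add(25, F, s) (Function('W')(F, s) = Add(Add(F, s), 25) = Add(25, F, s))
X = -72 (X = Add(2, Mul(-1, 74)) = Add(2, -74) = -72)
Add(Mul(Function('W')(Function('x')(4, 5), 6), 2), X) = Add(Mul(Add(25, 25, 6), 2), -72) = Add(Mul(56, 2), -72) = Add(112, -72) = 40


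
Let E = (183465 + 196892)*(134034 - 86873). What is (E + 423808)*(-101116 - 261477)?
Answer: -6504352878259005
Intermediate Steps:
E = 17938016477 (E = 380357*47161 = 17938016477)
(E + 423808)*(-101116 - 261477) = (17938016477 + 423808)*(-101116 - 261477) = 17938440285*(-362593) = -6504352878259005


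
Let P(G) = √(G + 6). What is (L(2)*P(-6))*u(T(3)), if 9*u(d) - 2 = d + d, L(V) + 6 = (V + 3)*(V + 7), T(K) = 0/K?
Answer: 0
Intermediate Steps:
P(G) = √(6 + G)
T(K) = 0
L(V) = -6 + (3 + V)*(7 + V) (L(V) = -6 + (V + 3)*(V + 7) = -6 + (3 + V)*(7 + V))
u(d) = 2/9 + 2*d/9 (u(d) = 2/9 + (d + d)/9 = 2/9 + (2*d)/9 = 2/9 + 2*d/9)
(L(2)*P(-6))*u(T(3)) = ((15 + 2² + 10*2)*√(6 - 6))*(2/9 + (2/9)*0) = ((15 + 4 + 20)*√0)*(2/9 + 0) = (39*0)*(2/9) = 0*(2/9) = 0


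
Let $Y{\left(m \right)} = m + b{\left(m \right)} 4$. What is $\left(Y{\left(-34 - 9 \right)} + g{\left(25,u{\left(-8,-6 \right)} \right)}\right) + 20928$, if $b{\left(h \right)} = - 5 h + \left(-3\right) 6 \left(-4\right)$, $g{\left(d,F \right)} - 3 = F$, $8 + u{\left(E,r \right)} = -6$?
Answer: $22022$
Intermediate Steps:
$u{\left(E,r \right)} = -14$ ($u{\left(E,r \right)} = -8 - 6 = -14$)
$g{\left(d,F \right)} = 3 + F$
$b{\left(h \right)} = 72 - 5 h$ ($b{\left(h \right)} = - 5 h - -72 = - 5 h + 72 = 72 - 5 h$)
$Y{\left(m \right)} = 288 - 19 m$ ($Y{\left(m \right)} = m + \left(72 - 5 m\right) 4 = m - \left(-288 + 20 m\right) = 288 - 19 m$)
$\left(Y{\left(-34 - 9 \right)} + g{\left(25,u{\left(-8,-6 \right)} \right)}\right) + 20928 = \left(\left(288 - 19 \left(-34 - 9\right)\right) + \left(3 - 14\right)\right) + 20928 = \left(\left(288 - 19 \left(-34 - 9\right)\right) - 11\right) + 20928 = \left(\left(288 - -817\right) - 11\right) + 20928 = \left(\left(288 + 817\right) - 11\right) + 20928 = \left(1105 - 11\right) + 20928 = 1094 + 20928 = 22022$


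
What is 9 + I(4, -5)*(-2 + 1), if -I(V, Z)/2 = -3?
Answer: 3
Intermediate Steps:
I(V, Z) = 6 (I(V, Z) = -2*(-3) = 6)
9 + I(4, -5)*(-2 + 1) = 9 + 6*(-2 + 1) = 9 + 6*(-1) = 9 - 6 = 3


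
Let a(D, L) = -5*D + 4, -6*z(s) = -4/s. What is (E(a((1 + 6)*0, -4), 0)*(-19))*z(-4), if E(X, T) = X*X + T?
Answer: 152/3 ≈ 50.667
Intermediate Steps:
z(s) = 2/(3*s) (z(s) = -(-2)/(3*s) = 2/(3*s))
a(D, L) = 4 - 5*D
E(X, T) = T + X² (E(X, T) = X² + T = T + X²)
(E(a((1 + 6)*0, -4), 0)*(-19))*z(-4) = ((0 + (4 - 5*(1 + 6)*0)²)*(-19))*((⅔)/(-4)) = ((0 + (4 - 35*0)²)*(-19))*((⅔)*(-¼)) = ((0 + (4 - 5*0)²)*(-19))*(-⅙) = ((0 + (4 + 0)²)*(-19))*(-⅙) = ((0 + 4²)*(-19))*(-⅙) = ((0 + 16)*(-19))*(-⅙) = (16*(-19))*(-⅙) = -304*(-⅙) = 152/3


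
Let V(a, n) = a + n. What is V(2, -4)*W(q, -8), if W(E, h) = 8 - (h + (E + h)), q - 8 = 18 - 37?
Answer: -70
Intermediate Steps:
q = -11 (q = 8 + (18 - 37) = 8 - 19 = -11)
W(E, h) = 8 - E - 2*h (W(E, h) = 8 - (E + 2*h) = 8 + (-E - 2*h) = 8 - E - 2*h)
V(2, -4)*W(q, -8) = (2 - 4)*(8 - 1*(-11) - 2*(-8)) = -2*(8 + 11 + 16) = -2*35 = -70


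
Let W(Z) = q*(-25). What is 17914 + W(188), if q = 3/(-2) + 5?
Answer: 35653/2 ≈ 17827.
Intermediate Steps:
q = 7/2 (q = 3*(-½) + 5 = -3/2 + 5 = 7/2 ≈ 3.5000)
W(Z) = -175/2 (W(Z) = (7/2)*(-25) = -175/2)
17914 + W(188) = 17914 - 175/2 = 35653/2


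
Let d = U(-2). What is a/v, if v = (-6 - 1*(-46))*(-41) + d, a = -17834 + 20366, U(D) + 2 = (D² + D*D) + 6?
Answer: -633/407 ≈ -1.5553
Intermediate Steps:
U(D) = 4 + 2*D² (U(D) = -2 + ((D² + D*D) + 6) = -2 + ((D² + D²) + 6) = -2 + (2*D² + 6) = -2 + (6 + 2*D²) = 4 + 2*D²)
a = 2532
d = 12 (d = 4 + 2*(-2)² = 4 + 2*4 = 4 + 8 = 12)
v = -1628 (v = (-6 - 1*(-46))*(-41) + 12 = (-6 + 46)*(-41) + 12 = 40*(-41) + 12 = -1640 + 12 = -1628)
a/v = 2532/(-1628) = 2532*(-1/1628) = -633/407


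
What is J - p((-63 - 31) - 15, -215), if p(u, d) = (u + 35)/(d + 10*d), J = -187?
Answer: -442329/2365 ≈ -187.03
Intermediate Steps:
p(u, d) = (35 + u)/(11*d) (p(u, d) = (35 + u)/((11*d)) = (35 + u)*(1/(11*d)) = (35 + u)/(11*d))
J - p((-63 - 31) - 15, -215) = -187 - (35 + ((-63 - 31) - 15))/(11*(-215)) = -187 - (-1)*(35 + (-94 - 15))/(11*215) = -187 - (-1)*(35 - 109)/(11*215) = -187 - (-1)*(-74)/(11*215) = -187 - 1*74/2365 = -187 - 74/2365 = -442329/2365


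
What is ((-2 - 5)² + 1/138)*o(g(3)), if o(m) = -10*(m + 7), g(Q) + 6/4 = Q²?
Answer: -980635/138 ≈ -7106.0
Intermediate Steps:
g(Q) = -3/2 + Q²
o(m) = -70 - 10*m (o(m) = -10*(7 + m) = -70 - 10*m)
((-2 - 5)² + 1/138)*o(g(3)) = ((-2 - 5)² + 1/138)*(-70 - 10*(-3/2 + 3²)) = ((-7)² + 1/138)*(-70 - 10*(-3/2 + 9)) = (49 + 1/138)*(-70 - 10*15/2) = 6763*(-70 - 75)/138 = (6763/138)*(-145) = -980635/138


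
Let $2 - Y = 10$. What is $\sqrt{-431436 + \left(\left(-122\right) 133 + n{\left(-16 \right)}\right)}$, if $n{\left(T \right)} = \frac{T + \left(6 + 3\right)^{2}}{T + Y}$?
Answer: $\frac{11 i \sqrt{532758}}{12} \approx 669.08 i$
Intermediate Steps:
$Y = -8$ ($Y = 2 - 10 = -8$)
$n{\left(T \right)} = \frac{81 + T}{-8 + T}$ ($n{\left(T \right)} = \frac{T + \left(6 + 3\right)^{2}}{T - 8} = \frac{T + 9^{2}}{-8 + T} = \frac{T + 81}{-8 + T} = \frac{81 + T}{-8 + T}$)
$\sqrt{-431436 + \left(\left(-122\right) 133 + n{\left(-16 \right)}\right)} = \sqrt{-431436 - \left(16226 - \frac{81 - 16}{-8 - 16}\right)} = \sqrt{-431436 - \left(16226 - \frac{1}{-24} \cdot 65\right)} = \sqrt{-431436 - \frac{389489}{24}} = \sqrt{- \frac{10743953}{24}} = \frac{11 i \sqrt{532758}}{12}$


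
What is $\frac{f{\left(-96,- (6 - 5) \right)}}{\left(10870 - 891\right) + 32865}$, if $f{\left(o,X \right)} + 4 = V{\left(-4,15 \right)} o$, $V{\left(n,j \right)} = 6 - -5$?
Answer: $- \frac{265}{10711} \approx -0.024741$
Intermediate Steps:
$V{\left(n,j \right)} = 11$ ($V{\left(n,j \right)} = 6 + 5 = 11$)
$f{\left(o,X \right)} = -4 + 11 o$
$\frac{f{\left(-96,- (6 - 5) \right)}}{\left(10870 - 891\right) + 32865} = \frac{-4 + 11 \left(-96\right)}{\left(10870 - 891\right) + 32865} = \frac{-4 - 1056}{9979 + 32865} = - \frac{1060}{42844} = \left(-1060\right) \frac{1}{42844} = - \frac{265}{10711}$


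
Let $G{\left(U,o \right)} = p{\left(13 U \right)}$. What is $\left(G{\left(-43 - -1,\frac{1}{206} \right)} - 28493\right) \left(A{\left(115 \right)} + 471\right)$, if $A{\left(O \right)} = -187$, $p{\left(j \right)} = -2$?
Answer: $-8092580$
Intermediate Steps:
$G{\left(U,o \right)} = -2$
$\left(G{\left(-43 - -1,\frac{1}{206} \right)} - 28493\right) \left(A{\left(115 \right)} + 471\right) = \left(-2 - 28493\right) \left(-187 + 471\right) = \left(-28495\right) 284 = -8092580$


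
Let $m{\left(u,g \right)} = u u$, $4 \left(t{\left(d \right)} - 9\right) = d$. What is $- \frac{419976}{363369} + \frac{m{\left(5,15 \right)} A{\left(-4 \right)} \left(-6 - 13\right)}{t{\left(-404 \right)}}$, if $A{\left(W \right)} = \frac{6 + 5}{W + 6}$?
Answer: $\frac{607109147}{22286632} \approx 27.241$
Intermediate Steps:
$t{\left(d \right)} = 9 + \frac{d}{4}$
$m{\left(u,g \right)} = u^{2}$
$A{\left(W \right)} = \frac{11}{6 + W}$
$- \frac{419976}{363369} + \frac{m{\left(5,15 \right)} A{\left(-4 \right)} \left(-6 - 13\right)}{t{\left(-404 \right)}} = - \frac{419976}{363369} + \frac{5^{2} \frac{11}{6 - 4} \left(-6 - 13\right)}{9 + \frac{1}{4} \left(-404\right)} = \left(-419976\right) \frac{1}{363369} + \frac{25 \cdot \frac{11}{2} \left(-19\right)}{9 - 101} = - \frac{139992}{121123} + \frac{25 \cdot 11 \cdot \frac{1}{2} \left(-19\right)}{-92} = - \frac{139992}{121123} + 25 \cdot \frac{11}{2} \left(-19\right) \left(- \frac{1}{92}\right) = - \frac{139992}{121123} + 25 \left(- \frac{209}{2}\right) \left(- \frac{1}{92}\right) = - \frac{139992}{121123} - - \frac{5225}{184} = - \frac{139992}{121123} + \frac{5225}{184} = \frac{607109147}{22286632}$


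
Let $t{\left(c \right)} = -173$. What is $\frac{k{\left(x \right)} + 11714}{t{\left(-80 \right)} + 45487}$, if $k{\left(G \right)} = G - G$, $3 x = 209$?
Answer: $\frac{5857}{22657} \approx 0.25851$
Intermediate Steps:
$x = \frac{209}{3}$ ($x = \frac{1}{3} \cdot 209 = \frac{209}{3} \approx 69.667$)
$k{\left(G \right)} = 0$
$\frac{k{\left(x \right)} + 11714}{t{\left(-80 \right)} + 45487} = \frac{0 + 11714}{-173 + 45487} = \frac{11714}{45314} = 11714 \cdot \frac{1}{45314} = \frac{5857}{22657}$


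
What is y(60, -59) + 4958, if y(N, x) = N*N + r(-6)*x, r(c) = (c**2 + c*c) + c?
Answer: 4664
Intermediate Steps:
r(c) = c + 2*c**2 (r(c) = (c**2 + c**2) + c = 2*c**2 + c = c + 2*c**2)
y(N, x) = N**2 + 66*x (y(N, x) = N*N + (-6*(1 + 2*(-6)))*x = N**2 + (-6*(1 - 12))*x = N**2 + (-6*(-11))*x = N**2 + 66*x)
y(60, -59) + 4958 = (60**2 + 66*(-59)) + 4958 = (3600 - 3894) + 4958 = -294 + 4958 = 4664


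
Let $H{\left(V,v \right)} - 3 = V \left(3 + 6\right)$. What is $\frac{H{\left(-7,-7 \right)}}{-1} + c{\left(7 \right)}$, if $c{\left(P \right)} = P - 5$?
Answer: $62$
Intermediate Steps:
$H{\left(V,v \right)} = 3 + 9 V$ ($H{\left(V,v \right)} = 3 + V \left(3 + 6\right) = 3 + V 9 = 3 + 9 V$)
$c{\left(P \right)} = -5 + P$ ($c{\left(P \right)} = P - 5 = -5 + P$)
$\frac{H{\left(-7,-7 \right)}}{-1} + c{\left(7 \right)} = \frac{3 + 9 \left(-7\right)}{-1} + \left(-5 + 7\right) = - (3 - 63) + 2 = \left(-1\right) \left(-60\right) + 2 = 60 + 2 = 62$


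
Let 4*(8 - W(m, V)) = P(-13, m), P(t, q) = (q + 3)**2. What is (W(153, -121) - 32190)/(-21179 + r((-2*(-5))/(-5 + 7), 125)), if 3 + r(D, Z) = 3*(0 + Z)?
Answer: 38266/20807 ≈ 1.8391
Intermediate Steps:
P(t, q) = (3 + q)**2
W(m, V) = 8 - (3 + m)**2/4
r(D, Z) = -3 + 3*Z (r(D, Z) = -3 + 3*(0 + Z) = -3 + 3*Z)
(W(153, -121) - 32190)/(-21179 + r((-2*(-5))/(-5 + 7), 125)) = ((8 - (3 + 153)**2/4) - 32190)/(-21179 + (-3 + 3*125)) = ((8 - 1/4*156**2) - 32190)/(-21179 + (-3 + 375)) = ((8 - 1/4*24336) - 32190)/(-21179 + 372) = ((8 - 6084) - 32190)/(-20807) = (-6076 - 32190)*(-1/20807) = -38266*(-1/20807) = 38266/20807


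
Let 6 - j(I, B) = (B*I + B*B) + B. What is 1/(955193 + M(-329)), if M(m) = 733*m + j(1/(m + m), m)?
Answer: 2/1212259 ≈ 1.6498e-6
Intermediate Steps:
j(I, B) = 6 - B - B² - B*I (j(I, B) = 6 - ((B*I + B*B) + B) = 6 - ((B*I + B²) + B) = 6 - ((B² + B*I) + B) = 6 - (B + B² + B*I) = 6 + (-B - B² - B*I) = 6 - B - B² - B*I)
M(m) = 11/2 - m² + 732*m (M(m) = 733*m + (6 - m - m² - m/(m + m)) = 733*m + (6 - m - m² - m/(2*m)) = 733*m + (6 - m - m² - m*1/(2*m)) = 733*m + (6 - m - m² - ½) = 733*m + (11/2 - m - m²) = 11/2 - m² + 732*m)
1/(955193 + M(-329)) = 1/(955193 + (11/2 - 1*(-329)² + 732*(-329))) = 1/(955193 + (11/2 - 1*108241 - 240828)) = 1/(955193 + (11/2 - 108241 - 240828)) = 1/(955193 - 698127/2) = 1/(1212259/2) = 2/1212259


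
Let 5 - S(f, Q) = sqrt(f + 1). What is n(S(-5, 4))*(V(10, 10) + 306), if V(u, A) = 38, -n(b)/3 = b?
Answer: -5160 + 2064*I ≈ -5160.0 + 2064.0*I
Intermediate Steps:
S(f, Q) = 5 - sqrt(1 + f) (S(f, Q) = 5 - sqrt(f + 1) = 5 - sqrt(1 + f))
n(b) = -3*b
n(S(-5, 4))*(V(10, 10) + 306) = (-3*(5 - sqrt(1 - 5)))*(38 + 306) = -3*(5 - sqrt(-4))*344 = -3*(5 - 2*I)*344 = (-15 + 6*I)*344 = -5160 + 2064*I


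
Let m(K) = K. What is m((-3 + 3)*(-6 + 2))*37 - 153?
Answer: -153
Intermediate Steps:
m((-3 + 3)*(-6 + 2))*37 - 153 = ((-3 + 3)*(-6 + 2))*37 - 153 = (0*(-4))*37 - 153 = 0*37 - 153 = 0 - 153 = -153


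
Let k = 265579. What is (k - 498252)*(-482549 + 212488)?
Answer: 62835903053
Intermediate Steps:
(k - 498252)*(-482549 + 212488) = (265579 - 498252)*(-482549 + 212488) = -232673*(-270061) = 62835903053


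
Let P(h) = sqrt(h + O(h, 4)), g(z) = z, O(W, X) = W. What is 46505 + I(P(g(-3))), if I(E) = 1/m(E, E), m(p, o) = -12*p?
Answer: 46505 + I*sqrt(6)/72 ≈ 46505.0 + 0.034021*I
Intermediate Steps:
P(h) = sqrt(2)*sqrt(h) (P(h) = sqrt(h + h) = sqrt(2*h) = sqrt(2)*sqrt(h))
I(E) = -1/(12*E) (I(E) = 1/(-12*E) = -1/(12*E))
46505 + I(P(g(-3))) = 46505 - (-I*sqrt(6)/6)/12 = 46505 - (-1)*I*sqrt(6)/72 = 46505 + I*sqrt(6)/72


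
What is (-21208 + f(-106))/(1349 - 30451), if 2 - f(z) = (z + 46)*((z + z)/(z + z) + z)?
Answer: 13753/14551 ≈ 0.94516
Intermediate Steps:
f(z) = 2 - (1 + z)*(46 + z) (f(z) = 2 - (z + 46)*((z + z)/(z + z) + z) = 2 - (46 + z)*((2*z)/((2*z)) + z) = 2 - (46 + z)*((2*z)*(1/(2*z)) + z) = 2 - (46 + z)*(1 + z) = 2 - (1 + z)*(46 + z))
(-21208 + f(-106))/(1349 - 30451) = (-21208 + (-44 - 1*(-106)**2 - 47*(-106)))/(1349 - 30451) = (-21208 + (-44 - 1*11236 + 4982))/(-29102) = (-21208 + (-44 - 11236 + 4982))*(-1/29102) = (-21208 - 6298)*(-1/29102) = -27506*(-1/29102) = 13753/14551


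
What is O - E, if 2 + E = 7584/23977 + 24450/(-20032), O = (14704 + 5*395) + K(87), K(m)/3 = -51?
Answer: 3969476387177/240153632 ≈ 16529.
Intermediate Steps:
K(m) = -153 (K(m) = 3*(-51) = -153)
O = 16526 (O = (14704 + 5*395) - 153 = (14704 + 1975) - 153 = 16679 - 153 = 16526)
E = -697464745/240153632 (E = -2 + (7584/23977 + 24450/(-20032)) = -2 + (7584*(1/23977) + 24450*(-1/20032)) = -2 + (7584/23977 - 12225/10016) = -2 - 217157481/240153632 = -697464745/240153632 ≈ -2.9042)
O - E = 16526 - 1*(-697464745/240153632) = 16526 + 697464745/240153632 = 3969476387177/240153632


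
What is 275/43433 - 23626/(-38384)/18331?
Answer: 97260425829/15280100839016 ≈ 0.0063652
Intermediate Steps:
275/43433 - 23626/(-38384)/18331 = 275*(1/43433) - 23626*(-1/38384)*(1/18331) = 275/43433 + (11813/19192)*(1/18331) = 275/43433 + 11813/351808552 = 97260425829/15280100839016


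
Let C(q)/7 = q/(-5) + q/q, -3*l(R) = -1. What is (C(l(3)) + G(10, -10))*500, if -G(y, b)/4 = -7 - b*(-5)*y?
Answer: 3051800/3 ≈ 1.0173e+6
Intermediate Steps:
l(R) = ⅓ (l(R) = -⅓*(-1) = ⅓)
G(y, b) = 28 - 20*b*y (G(y, b) = -4*(-7 - b*(-5)*y) = -4*(-7 - (-5*b)*y) = -4*(-7 - (-5)*b*y) = -4*(-7 + 5*b*y) = 28 - 20*b*y)
C(q) = 7 - 7*q/5 (C(q) = 7*(q/(-5) + q/q) = 7*(q*(-⅕) + 1) = 7*(-q/5 + 1) = 7*(1 - q/5) = 7 - 7*q/5)
(C(l(3)) + G(10, -10))*500 = ((7 - 7/5*⅓) + (28 - 20*(-10)*10))*500 = ((7 - 7/15) + (28 + 2000))*500 = (98/15 + 2028)*500 = (30518/15)*500 = 3051800/3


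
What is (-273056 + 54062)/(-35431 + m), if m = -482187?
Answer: 109497/258809 ≈ 0.42308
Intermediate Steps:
(-273056 + 54062)/(-35431 + m) = (-273056 + 54062)/(-35431 - 482187) = -218994/(-517618) = -218994*(-1/517618) = 109497/258809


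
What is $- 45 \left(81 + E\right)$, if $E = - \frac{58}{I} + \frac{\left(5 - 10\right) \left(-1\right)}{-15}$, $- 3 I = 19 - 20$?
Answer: $4200$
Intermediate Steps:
$I = \frac{1}{3}$ ($I = - \frac{19 - 20}{3} = \left(- \frac{1}{3}\right) \left(-1\right) = \frac{1}{3} \approx 0.33333$)
$E = - \frac{523}{3}$ ($E = - 58 \frac{1}{\frac{1}{3}} + \frac{\left(5 - 10\right) \left(-1\right)}{-15} = \left(-58\right) 3 + \left(5 - 10\right) \left(-1\right) \left(- \frac{1}{15}\right) = -174 + \left(-5\right) \left(-1\right) \left(- \frac{1}{15}\right) = -174 + 5 \left(- \frac{1}{15}\right) = -174 - \frac{1}{3} = - \frac{523}{3} \approx -174.33$)
$- 45 \left(81 + E\right) = - 45 \left(81 - \frac{523}{3}\right) = \left(-45\right) \left(- \frac{280}{3}\right) = 4200$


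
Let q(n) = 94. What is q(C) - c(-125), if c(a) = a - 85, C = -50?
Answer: 304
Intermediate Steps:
c(a) = -85 + a
q(C) - c(-125) = 94 - (-85 - 125) = 94 - 1*(-210) = 94 + 210 = 304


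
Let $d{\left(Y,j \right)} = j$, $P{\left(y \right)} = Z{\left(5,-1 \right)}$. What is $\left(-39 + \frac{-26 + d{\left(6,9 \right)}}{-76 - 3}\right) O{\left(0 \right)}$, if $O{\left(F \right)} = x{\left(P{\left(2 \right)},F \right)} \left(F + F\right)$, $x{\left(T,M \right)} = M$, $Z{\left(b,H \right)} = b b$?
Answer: $0$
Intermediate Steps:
$Z{\left(b,H \right)} = b^{2}$
$P{\left(y \right)} = 25$ ($P{\left(y \right)} = 5^{2} = 25$)
$O{\left(F \right)} = 2 F^{2}$ ($O{\left(F \right)} = F \left(F + F\right) = F 2 F = 2 F^{2}$)
$\left(-39 + \frac{-26 + d{\left(6,9 \right)}}{-76 - 3}\right) O{\left(0 \right)} = \left(-39 + \frac{-26 + 9}{-76 - 3}\right) 2 \cdot 0^{2} = \left(-39 - \frac{17}{-79}\right) 2 \cdot 0 = \left(-39 - - \frac{17}{79}\right) 0 = \left(-39 + \frac{17}{79}\right) 0 = \left(- \frac{3064}{79}\right) 0 = 0$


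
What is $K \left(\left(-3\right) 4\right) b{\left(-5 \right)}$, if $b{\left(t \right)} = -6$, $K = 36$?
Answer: $2592$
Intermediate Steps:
$K \left(\left(-3\right) 4\right) b{\left(-5 \right)} = 36 \left(\left(-3\right) 4\right) \left(-6\right) = 36 \left(-12\right) \left(-6\right) = \left(-432\right) \left(-6\right) = 2592$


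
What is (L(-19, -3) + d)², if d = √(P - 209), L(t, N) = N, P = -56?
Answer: (3 - I*√265)² ≈ -256.0 - 97.673*I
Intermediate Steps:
d = I*√265 (d = √(-56 - 209) = √(-265) = I*√265 ≈ 16.279*I)
(L(-19, -3) + d)² = (-3 + I*√265)²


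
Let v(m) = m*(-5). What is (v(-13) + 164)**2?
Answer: 52441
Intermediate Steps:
v(m) = -5*m
(v(-13) + 164)**2 = (-5*(-13) + 164)**2 = (65 + 164)**2 = 229**2 = 52441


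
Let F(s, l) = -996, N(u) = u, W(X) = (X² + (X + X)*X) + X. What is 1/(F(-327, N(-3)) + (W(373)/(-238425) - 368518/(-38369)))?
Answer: -107625045/106349428694 ≈ -0.0010120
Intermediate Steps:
W(X) = X + 3*X² (W(X) = (X² + (2*X)*X) + X = (X² + 2*X²) + X = 3*X² + X = X + 3*X²)
1/(F(-327, N(-3)) + (W(373)/(-238425) - 368518/(-38369))) = 1/(-996 + ((373*(1 + 3*373))/(-238425) - 368518/(-38369))) = 1/(-996 + ((373*(1 + 1119))*(-1/238425) - 368518*(-1/38369))) = 1/(-996 + ((373*1120)*(-1/238425) + 368518/38369)) = 1/(-996 + (417760*(-1/238425) + 368518/38369)) = 1/(-996 + (-83552/47685 + 368518/38369)) = 1/(-996 + 845116126/107625045) = 1/(-106349428694/107625045) = -107625045/106349428694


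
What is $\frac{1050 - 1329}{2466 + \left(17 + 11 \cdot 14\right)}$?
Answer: $- \frac{31}{293} \approx -0.1058$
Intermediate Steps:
$\frac{1050 - 1329}{2466 + \left(17 + 11 \cdot 14\right)} = \frac{1050 + \left(-1384 + 55\right)}{2466 + \left(17 + 154\right)} = \frac{1050 - 1329}{2466 + 171} = - \frac{279}{2637} = \left(-279\right) \frac{1}{2637} = - \frac{31}{293}$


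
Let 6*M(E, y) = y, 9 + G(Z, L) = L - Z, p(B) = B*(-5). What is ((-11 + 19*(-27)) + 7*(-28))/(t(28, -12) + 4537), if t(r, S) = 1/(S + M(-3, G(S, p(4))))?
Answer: -64080/403787 ≈ -0.15870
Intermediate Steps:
p(B) = -5*B
G(Z, L) = -9 + L - Z (G(Z, L) = -9 + (L - Z) = -9 + L - Z)
M(E, y) = y/6
t(r, S) = 1/(-29/6 + 5*S/6) (t(r, S) = 1/(S + (-9 - 5*4 - S)/6) = 1/(S + (-9 - 20 - S)/6) = 1/(S + (-29 - S)/6) = 1/(S + (-29/6 - S/6)) = 1/(-29/6 + 5*S/6))
((-11 + 19*(-27)) + 7*(-28))/(t(28, -12) + 4537) = ((-11 + 19*(-27)) + 7*(-28))/(6/(-29 + 5*(-12)) + 4537) = ((-11 - 513) - 196)/(6/(-29 - 60) + 4537) = (-524 - 196)/(6/(-89) + 4537) = -720/(6*(-1/89) + 4537) = -720/(-6/89 + 4537) = -720/403787/89 = -720*89/403787 = -64080/403787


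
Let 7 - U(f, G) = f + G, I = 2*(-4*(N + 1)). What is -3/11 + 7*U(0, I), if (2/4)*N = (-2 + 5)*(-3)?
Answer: -9936/11 ≈ -903.27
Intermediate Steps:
N = -18 (N = 2*((-2 + 5)*(-3)) = 2*(3*(-3)) = 2*(-9) = -18)
I = 136 (I = 2*(-4*(-18 + 1)) = 2*(-4*(-17)) = 2*68 = 136)
U(f, G) = 7 - G - f (U(f, G) = 7 - (f + G) = 7 - (G + f) = 7 + (-G - f) = 7 - G - f)
-3/11 + 7*U(0, I) = -3/11 + 7*(7 - 1*136 - 1*0) = -3*1/11 + 7*(7 - 136 + 0) = -3/11 + 7*(-129) = -3/11 - 903 = -9936/11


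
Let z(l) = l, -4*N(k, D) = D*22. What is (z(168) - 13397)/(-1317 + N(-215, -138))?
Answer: 13229/558 ≈ 23.708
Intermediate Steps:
N(k, D) = -11*D/2 (N(k, D) = -D*22/4 = -11*D/2)
(z(168) - 13397)/(-1317 + N(-215, -138)) = (168 - 13397)/(-1317 - 11/2*(-138)) = -13229/(-1317 + 759) = -13229/(-558) = -13229*(-1/558) = 13229/558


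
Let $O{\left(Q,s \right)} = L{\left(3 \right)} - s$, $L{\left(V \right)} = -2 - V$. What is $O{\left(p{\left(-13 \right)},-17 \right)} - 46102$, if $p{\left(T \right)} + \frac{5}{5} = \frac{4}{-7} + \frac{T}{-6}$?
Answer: $-46090$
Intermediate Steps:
$p{\left(T \right)} = - \frac{11}{7} - \frac{T}{6}$ ($p{\left(T \right)} = -1 + \left(\frac{4}{-7} + \frac{T}{-6}\right) = -1 + \left(4 \left(- \frac{1}{7}\right) + T \left(- \frac{1}{6}\right)\right) = -1 - \left(\frac{4}{7} + \frac{T}{6}\right) = - \frac{11}{7} - \frac{T}{6}$)
$O{\left(Q,s \right)} = -5 - s$ ($O{\left(Q,s \right)} = \left(-2 - 3\right) - s = -5 - s$)
$O{\left(p{\left(-13 \right)},-17 \right)} - 46102 = \left(-5 - -17\right) - 46102 = \left(-5 + 17\right) - 46102 = 12 - 46102 = -46090$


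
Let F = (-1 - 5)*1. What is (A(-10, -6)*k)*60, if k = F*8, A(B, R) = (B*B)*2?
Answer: -576000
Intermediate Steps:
A(B, R) = 2*B² (A(B, R) = B²*2 = 2*B²)
F = -6 (F = -6*1 = -6)
k = -48 (k = -6*8 = -48)
(A(-10, -6)*k)*60 = ((2*(-10)²)*(-48))*60 = ((2*100)*(-48))*60 = (200*(-48))*60 = -9600*60 = -576000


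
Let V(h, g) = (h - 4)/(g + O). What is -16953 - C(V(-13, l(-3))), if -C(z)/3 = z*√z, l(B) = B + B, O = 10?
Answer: -16953 - 51*I*√17/8 ≈ -16953.0 - 26.285*I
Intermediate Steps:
l(B) = 2*B
V(h, g) = (-4 + h)/(10 + g) (V(h, g) = (h - 4)/(g + 10) = (-4 + h)/(10 + g))
C(z) = -3*z^(3/2) (C(z) = -3*z*√z = -3*z^(3/2))
-16953 - C(V(-13, l(-3))) = -16953 - (-3)*((-4 - 13)/(10 + 2*(-3)))^(3/2) = -16953 - (-3)*(-17/(10 - 6))^(3/2) = -16953 - (-3)*(-17/4)^(3/2) = -16953 - (-3)*(-17*I*√17/8) = -16953 - 51*I*√17/8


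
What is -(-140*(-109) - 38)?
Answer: -15222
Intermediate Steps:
-(-140*(-109) - 38) = -(15260 - 38) = -1*15222 = -15222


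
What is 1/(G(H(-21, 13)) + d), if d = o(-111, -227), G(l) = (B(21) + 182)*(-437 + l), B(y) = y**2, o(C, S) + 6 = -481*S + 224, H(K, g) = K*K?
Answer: 1/111897 ≈ 8.9368e-6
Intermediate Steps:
H(K, g) = K**2
o(C, S) = 218 - 481*S (o(C, S) = -6 + (-481*S + 224) = -6 + (224 - 481*S) = 218 - 481*S)
G(l) = -272251 + 623*l (G(l) = (21**2 + 182)*(-437 + l) = (441 + 182)*(-437 + l) = 623*(-437 + l) = -272251 + 623*l)
d = 109405 (d = 218 - 481*(-227) = 218 + 109187 = 109405)
1/(G(H(-21, 13)) + d) = 1/((-272251 + 623*(-21)**2) + 109405) = 1/((-272251 + 623*441) + 109405) = 1/((-272251 + 274743) + 109405) = 1/(2492 + 109405) = 1/111897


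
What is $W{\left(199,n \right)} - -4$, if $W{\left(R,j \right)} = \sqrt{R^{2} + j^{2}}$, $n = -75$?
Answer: $4 + \sqrt{45226} \approx 216.66$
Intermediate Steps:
$W{\left(199,n \right)} - -4 = \sqrt{199^{2} + \left(-75\right)^{2}} - -4 = \sqrt{39601 + 5625} + 4 = \sqrt{45226} + 4 = 4 + \sqrt{45226}$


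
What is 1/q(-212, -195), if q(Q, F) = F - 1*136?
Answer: -1/331 ≈ -0.0030211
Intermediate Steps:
q(Q, F) = -136 + F (q(Q, F) = F - 136 = -136 + F)
1/q(-212, -195) = 1/(-136 - 195) = 1/(-331) = -1/331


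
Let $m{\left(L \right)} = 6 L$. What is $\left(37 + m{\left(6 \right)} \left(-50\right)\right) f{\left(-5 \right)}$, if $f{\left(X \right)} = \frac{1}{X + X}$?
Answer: $\frac{1763}{10} \approx 176.3$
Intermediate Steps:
$f{\left(X \right)} = \frac{1}{2 X}$
$\left(37 + m{\left(6 \right)} \left(-50\right)\right) f{\left(-5 \right)} = \left(37 + 6 \cdot 6 \left(-50\right)\right) \frac{1}{2 \left(-5\right)} = \left(37 + 36 \left(-50\right)\right) \frac{1}{2} \left(- \frac{1}{5}\right) = \left(37 - 1800\right) \left(- \frac{1}{10}\right) = \left(-1763\right) \left(- \frac{1}{10}\right) = \frac{1763}{10}$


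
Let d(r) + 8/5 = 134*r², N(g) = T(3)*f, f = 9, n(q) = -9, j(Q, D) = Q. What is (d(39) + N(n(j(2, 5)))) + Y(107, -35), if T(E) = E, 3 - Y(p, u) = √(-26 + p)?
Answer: 1019167/5 ≈ 2.0383e+5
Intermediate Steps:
Y(p, u) = 3 - √(-26 + p)
N(g) = 27 (N(g) = 3*9 = 27)
d(r) = -8/5 + 134*r²
(d(39) + N(n(j(2, 5)))) + Y(107, -35) = ((-8/5 + 134*39²) + 27) + (3 - √(-26 + 107)) = ((-8/5 + 134*1521) + 27) + (3 - √81) = ((-8/5 + 203814) + 27) + (3 - 1*9) = (1019062/5 + 27) + (3 - 9) = 1019197/5 - 6 = 1019167/5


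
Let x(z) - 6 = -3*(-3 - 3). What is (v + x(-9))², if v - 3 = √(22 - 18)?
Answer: 841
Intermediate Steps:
x(z) = 24 (x(z) = 6 - 3*(-3 - 3) = 6 - 3*(-6) = 6 + 18 = 24)
v = 5 (v = 3 + √(22 - 18) = 3 + √4 = 3 + 2 = 5)
(v + x(-9))² = (5 + 24)² = 29² = 841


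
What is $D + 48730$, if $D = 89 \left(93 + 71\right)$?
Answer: $63326$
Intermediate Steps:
$D = 14596$ ($D = 89 \cdot 164 = 14596$)
$D + 48730 = 14596 + 48730 = 63326$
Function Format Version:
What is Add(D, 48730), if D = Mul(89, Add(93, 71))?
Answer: 63326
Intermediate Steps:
D = 14596 (D = Mul(89, 164) = 14596)
Add(D, 48730) = Add(14596, 48730) = 63326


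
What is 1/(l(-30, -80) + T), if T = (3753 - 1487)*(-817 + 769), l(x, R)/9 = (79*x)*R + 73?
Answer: 1/1598289 ≈ 6.2567e-7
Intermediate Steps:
l(x, R) = 657 + 711*R*x (l(x, R) = 9*((79*x)*R + 73) = 9*(79*R*x + 73) = 9*(73 + 79*R*x) = 657 + 711*R*x)
T = -108768 (T = 2266*(-48) = -108768)
1/(l(-30, -80) + T) = 1/((657 + 711*(-80)*(-30)) - 108768) = 1/((657 + 1706400) - 108768) = 1/(1707057 - 108768) = 1/1598289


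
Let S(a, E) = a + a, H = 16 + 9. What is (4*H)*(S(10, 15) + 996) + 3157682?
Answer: 3259282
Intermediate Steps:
H = 25
S(a, E) = 2*a
(4*H)*(S(10, 15) + 996) + 3157682 = (4*25)*(2*10 + 996) + 3157682 = 100*(20 + 996) + 3157682 = 100*1016 + 3157682 = 101600 + 3157682 = 3259282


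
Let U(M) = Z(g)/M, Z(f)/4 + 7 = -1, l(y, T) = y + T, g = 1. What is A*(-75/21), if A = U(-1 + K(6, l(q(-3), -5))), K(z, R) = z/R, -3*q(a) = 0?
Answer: -4000/77 ≈ -51.948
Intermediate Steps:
q(a) = 0 (q(a) = -1/3*0 = 0)
l(y, T) = T + y
Z(f) = -32 (Z(f) = -28 + 4*(-1) = -28 - 4 = -32)
U(M) = -32/M
A = 160/11 (A = -32/(-1 + 6/(-5 + 0)) = -32/(-1 + 6/(-5)) = -32/(-1 + 6*(-1/5)) = -32/(-1 - 6/5) = -32/(-11/5) = -32*(-5/11) = 160/11 ≈ 14.545)
A*(-75/21) = 160*(-75/21)/11 = 160*(-75*1/21)/11 = (160/11)*(-25/7) = -4000/77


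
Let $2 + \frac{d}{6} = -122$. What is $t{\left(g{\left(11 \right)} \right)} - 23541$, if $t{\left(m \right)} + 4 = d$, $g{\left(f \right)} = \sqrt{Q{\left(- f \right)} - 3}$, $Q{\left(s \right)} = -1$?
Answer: $-24289$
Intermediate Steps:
$g{\left(f \right)} = 2 i$ ($g{\left(f \right)} = \sqrt{-1 - 3} = \sqrt{-4} = 2 i$)
$d = -744$ ($d = -12 + 6 \left(-122\right) = -12 - 732 = -744$)
$t{\left(m \right)} = -748$ ($t{\left(m \right)} = -4 - 744 = -748$)
$t{\left(g{\left(11 \right)} \right)} - 23541 = -748 - 23541 = -24289$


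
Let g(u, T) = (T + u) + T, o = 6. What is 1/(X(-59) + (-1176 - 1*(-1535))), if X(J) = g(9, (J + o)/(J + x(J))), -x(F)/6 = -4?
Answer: 35/12986 ≈ 0.0026952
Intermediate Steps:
x(F) = 24 (x(F) = -6*(-4) = 24)
g(u, T) = u + 2*T
X(J) = 9 + 2*(6 + J)/(24 + J) (X(J) = 9 + 2*((J + 6)/(J + 24)) = 9 + 2*((6 + J)/(24 + J)) = 9 + 2*(6 + J)/(24 + J))
1/(X(-59) + (-1176 - 1*(-1535))) = 1/((228 + 11*(-59))/(24 - 59) + (-1176 - 1*(-1535))) = 1/((228 - 649)/(-35) + (-1176 + 1535)) = 1/(-1/35*(-421) + 359) = 1/(421/35 + 359) = 1/(12986/35) = 35/12986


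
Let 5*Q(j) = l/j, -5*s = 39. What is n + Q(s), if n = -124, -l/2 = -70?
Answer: -4976/39 ≈ -127.59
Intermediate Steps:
l = 140 (l = -2*(-70) = 140)
s = -39/5 (s = -⅕*39 = -39/5 ≈ -7.8000)
Q(j) = 28/j (Q(j) = (140/j)/5 = 28/j)
n + Q(s) = -124 + 28/(-39/5) = -124 + 28*(-5/39) = -124 - 140/39 = -4976/39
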